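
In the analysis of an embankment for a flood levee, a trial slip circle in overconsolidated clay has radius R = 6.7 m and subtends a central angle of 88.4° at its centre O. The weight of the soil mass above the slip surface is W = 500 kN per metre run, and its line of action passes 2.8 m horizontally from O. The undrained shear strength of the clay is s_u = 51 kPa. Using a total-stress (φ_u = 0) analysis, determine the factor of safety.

FS = 2.52

Taking moments about the centre O, the resisting moment is provided by the undrained shear strength acting along the arc:
Arc length L_a = R·θ = 6.7·(88.4°·π/180) = 6.7·1.5429 = 10.34 m
M_R = s_u·L_a·R = 51·10.34·6.7 = 3532.2 kN·m/m
M_D = W·d = 500·2.8 = 1400.0 kN·m/m
FS = M_R / M_D = 3532.2 / 1400.0 = 2.523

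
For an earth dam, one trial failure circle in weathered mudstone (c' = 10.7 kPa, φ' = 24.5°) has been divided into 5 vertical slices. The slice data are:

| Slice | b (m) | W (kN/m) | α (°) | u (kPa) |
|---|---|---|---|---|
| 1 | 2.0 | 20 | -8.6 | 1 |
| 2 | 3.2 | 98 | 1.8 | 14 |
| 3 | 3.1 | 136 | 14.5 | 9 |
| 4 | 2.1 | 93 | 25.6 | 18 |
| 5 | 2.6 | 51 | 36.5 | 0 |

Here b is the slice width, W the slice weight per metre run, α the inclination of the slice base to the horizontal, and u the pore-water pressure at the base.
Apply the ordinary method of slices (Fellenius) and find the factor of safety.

FS = 2.55

Ordinary method of slices: FS = Σ[c'·Δl_i + (W_i cosα_i − u_i·Δl_i)·tanφ'] / Σ W_i sinα_i, with Δl_i = b_i / cosα_i.
Slice 1: Δl = 2.0/cos(-8.6°) = 2.023 m; N'_1 = 20·cos(-8.6°) − 1·2.023 = 17.8; c'Δl = 21.64; W sinα = -3.0
Slice 2: Δl = 3.2/cos1.8° = 3.202 m; N'_2 = 98·cos1.8° − 14·3.202 = 53.1; c'Δl = 34.26; W sinα = 3.1
Slice 3: Δl = 3.1/cos14.5° = 3.202 m; N'_3 = 136·cos14.5° − 9·3.202 = 102.9; c'Δl = 34.26; W sinα = 34.1
Slice 4: Δl = 2.1/cos25.6° = 2.329 m; N'_4 = 93·cos25.6° − 18·2.329 = 42.0; c'Δl = 24.92; W sinα = 40.2
Slice 5: Δl = 2.6/cos36.5° = 3.234 m; N'_5 = 51·cos36.5° − 0·3.234 = 41.0; c'Δl = 34.61; W sinα = 30.3
Σc'Δl = 149.7 kN/m; ΣN' = 256.7 kN/m; ΣW sinα = 104.7 kN/m
Resisting = 149.7 + 256.7·tan24.5° = 149.7 + 117.0 = 266.7 kN/m
FS = 266.7 / 104.7 = 2.548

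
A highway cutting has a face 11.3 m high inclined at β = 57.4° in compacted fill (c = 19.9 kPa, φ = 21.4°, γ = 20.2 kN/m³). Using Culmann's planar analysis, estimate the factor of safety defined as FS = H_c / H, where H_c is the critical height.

H_c = (4c/γ) · sinβ cosφ / [1 − cos(β − φ)]
    = (4·19.9/20.2) · sin57.4°·cos21.4° / [1 − cos36.0°]
    = 3.941 · 0.7844 / 0.1910 = 16.18 m
FS = H_c / H = 16.18 / 11.3 = 1.432

FS = 1.43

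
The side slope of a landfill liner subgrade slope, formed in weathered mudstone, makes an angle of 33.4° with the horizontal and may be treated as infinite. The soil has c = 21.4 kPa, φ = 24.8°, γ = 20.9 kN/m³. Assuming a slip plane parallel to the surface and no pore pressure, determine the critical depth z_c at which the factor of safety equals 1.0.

Setting FS = 1.00 in FS = [c + γz cos²β tanφ] / [γz sinβ cosβ] and solving for z:
z = c / [γ cosβ (FS·sinβ − cosβ·tanφ)]
  = 21.4 / [20.9·cos33.4°·(1.00·sin33.4° − cos33.4°·tan24.8°)]
  = 21.4 / [20.9·0.8348·(1.00·0.5505 − 0.8348·0.4621)]
  = 21.4 / 2.8742 = 7.446 m

z_c = 7.45 m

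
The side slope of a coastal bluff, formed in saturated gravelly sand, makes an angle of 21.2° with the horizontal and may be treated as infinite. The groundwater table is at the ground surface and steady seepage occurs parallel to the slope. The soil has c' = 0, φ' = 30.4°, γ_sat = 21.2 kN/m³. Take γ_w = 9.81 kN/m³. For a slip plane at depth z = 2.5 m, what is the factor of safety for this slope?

With seepage parallel to the slope and the water table at the surface, the effective normal stress on the slip plane uses the buoyant unit weight γ' = γ_sat − γ_w while the driving shear stress uses γ_sat:
FS = [c' + γ' z cos²β tanφ'] / [γ_sat z sinβ cosβ]
(For c' = 0 this reduces to FS = (γ'/γ_sat)·tanφ'/tanβ.)
γ' = 21.2 − 9.81 = 11.39 kN/m³
Numerator = 0.0 + 11.39·2.5·cos²21.2°·tan30.4° = 0.0 + 11.39·2.5·0.8692·0.5867 = 14.521 kPa
Denominator = 21.2·2.5·sin21.2°·cos21.2° = 21.2·2.5·0.3616·0.9323 = 17.869 kPa
FS = 14.521 / 17.869 = 0.813

FS = 0.81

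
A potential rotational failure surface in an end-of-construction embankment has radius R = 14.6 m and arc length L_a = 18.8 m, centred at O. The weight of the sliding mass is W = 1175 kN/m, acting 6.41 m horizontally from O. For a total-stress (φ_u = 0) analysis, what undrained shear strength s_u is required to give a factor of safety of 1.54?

FS = s_u·L_a·R / (W·d), so s_u = FS·W·d / (L_a·R).
s_u = 1.54·1175·6.41 / (18.80·14.6) = 11598.9 / 274.48 = 42.26 kPa

s_u = 42.3 kPa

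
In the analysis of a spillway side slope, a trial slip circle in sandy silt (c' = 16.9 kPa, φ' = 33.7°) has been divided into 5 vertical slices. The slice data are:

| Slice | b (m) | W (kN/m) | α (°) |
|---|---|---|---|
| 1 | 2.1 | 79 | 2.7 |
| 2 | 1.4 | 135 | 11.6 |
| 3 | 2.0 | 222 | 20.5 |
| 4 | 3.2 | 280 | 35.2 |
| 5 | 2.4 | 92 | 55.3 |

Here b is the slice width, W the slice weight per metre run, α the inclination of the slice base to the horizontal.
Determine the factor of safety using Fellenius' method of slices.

Ordinary method of slices: FS = Σ[c'·Δl_i + (W_i cosα_i)·tanφ'] / Σ W_i sinα_i, with Δl_i = b_i / cosα_i.
Slice 1: Δl = 2.1/cos2.7° = 2.102 m; N'_1 = 79·cos2.7° = 78.9; c'Δl = 35.53; W sinα = 3.7
Slice 2: Δl = 1.4/cos11.6° = 1.429 m; N'_2 = 135·cos11.6° = 132.2; c'Δl = 24.15; W sinα = 27.1
Slice 3: Δl = 2.0/cos20.5° = 2.135 m; N'_3 = 222·cos20.5° = 207.9; c'Δl = 36.09; W sinα = 77.7
Slice 4: Δl = 3.2/cos35.2° = 3.916 m; N'_4 = 280·cos35.2° = 228.8; c'Δl = 66.18; W sinα = 161.4
Slice 5: Δl = 2.4/cos55.3° = 4.216 m; N'_5 = 92·cos55.3° = 52.4; c'Δl = 71.25; W sinα = 75.6
Σc'Δl = 233.2 kN/m; ΣN' = 700.3 kN/m; ΣW sinα = 345.7 kN/m
Resisting = 233.2 + 700.3·tan33.7° = 233.2 + 467.0 = 700.2 kN/m
FS = 700.2 / 345.7 = 2.026

FS = 2.03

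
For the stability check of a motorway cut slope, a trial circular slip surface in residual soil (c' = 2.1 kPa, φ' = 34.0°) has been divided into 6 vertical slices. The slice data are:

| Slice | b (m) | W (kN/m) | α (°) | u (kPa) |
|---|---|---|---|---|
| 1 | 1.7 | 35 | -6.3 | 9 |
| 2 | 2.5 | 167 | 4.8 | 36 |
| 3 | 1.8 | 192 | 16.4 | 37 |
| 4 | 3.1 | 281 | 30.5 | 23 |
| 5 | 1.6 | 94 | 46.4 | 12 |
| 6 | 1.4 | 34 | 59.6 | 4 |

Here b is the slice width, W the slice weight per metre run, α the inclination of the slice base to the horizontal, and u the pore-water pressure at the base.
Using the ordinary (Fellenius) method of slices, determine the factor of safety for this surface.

Ordinary method of slices: FS = Σ[c'·Δl_i + (W_i cosα_i − u_i·Δl_i)·tanφ'] / Σ W_i sinα_i, with Δl_i = b_i / cosα_i.
Slice 1: Δl = 1.7/cos(-6.3°) = 1.710 m; N'_1 = 35·cos(-6.3°) − 9·1.710 = 19.4; c'Δl = 3.59; W sinα = -3.8
Slice 2: Δl = 2.5/cos4.8° = 2.509 m; N'_2 = 167·cos4.8° − 36·2.509 = 76.1; c'Δl = 5.27; W sinα = 14.0
Slice 3: Δl = 1.8/cos16.4° = 1.876 m; N'_3 = 192·cos16.4° − 37·1.876 = 114.8; c'Δl = 3.94; W sinα = 54.2
Slice 4: Δl = 3.1/cos30.5° = 3.598 m; N'_4 = 281·cos30.5° − 23·3.598 = 159.4; c'Δl = 7.56; W sinα = 142.6
Slice 5: Δl = 1.6/cos46.4° = 2.320 m; N'_5 = 94·cos46.4° − 12·2.320 = 37.0; c'Δl = 4.87; W sinα = 68.1
Slice 6: Δl = 1.4/cos59.6° = 2.767 m; N'_6 = 34·cos59.6° − 4·2.767 = 6.1; c'Δl = 5.81; W sinα = 29.3
Σc'Δl = 31.0 kN/m; ΣN' = 412.7 kN/m; ΣW sinα = 304.4 kN/m
Resisting = 31.0 + 412.7·tan34.0° = 31.0 + 278.4 = 309.4 kN/m
FS = 309.4 / 304.4 = 1.017

FS = 1.02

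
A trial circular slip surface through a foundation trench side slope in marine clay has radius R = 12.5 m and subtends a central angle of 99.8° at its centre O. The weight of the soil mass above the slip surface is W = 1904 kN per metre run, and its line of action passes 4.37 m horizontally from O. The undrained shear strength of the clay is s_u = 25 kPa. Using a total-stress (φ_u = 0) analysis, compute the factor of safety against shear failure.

FS = 0.82

Taking moments about the centre O, the resisting moment is provided by the undrained shear strength acting along the arc:
Arc length L_a = R·θ = 12.5·(99.8°·π/180) = 12.5·1.7418 = 21.77 m
M_R = s_u·L_a·R = 25·21.77·12.5 = 6804.1 kN·m/m
M_D = W·d = 1904·4.37 = 8320.5 kN·m/m
FS = M_R / M_D = 6804.1 / 8320.5 = 0.818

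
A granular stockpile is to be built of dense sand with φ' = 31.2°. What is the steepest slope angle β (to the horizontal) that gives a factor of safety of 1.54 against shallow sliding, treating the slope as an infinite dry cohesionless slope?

β = 21.5°

For an infinite dry cohesionless slope FS = tanφ'/tanβ, so tanβ = tanφ' / FS.
tanβ = tan31.2° / 1.54 = 0.6056 / 1.54 = 0.3933
β = arctan(0.3933) = 21.47°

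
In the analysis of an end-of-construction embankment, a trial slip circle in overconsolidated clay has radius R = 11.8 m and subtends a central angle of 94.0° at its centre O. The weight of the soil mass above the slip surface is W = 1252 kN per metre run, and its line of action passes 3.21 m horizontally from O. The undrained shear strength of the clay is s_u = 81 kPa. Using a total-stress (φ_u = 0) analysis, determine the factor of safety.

Taking moments about the centre O, the resisting moment is provided by the undrained shear strength acting along the arc:
Arc length L_a = R·θ = 11.8·(94.0°·π/180) = 11.8·1.6406 = 19.36 m
M_R = s_u·L_a·R = 81·19.36·11.8 = 18503.5 kN·m/m
M_D = W·d = 1252·3.21 = 4018.9 kN·m/m
FS = M_R / M_D = 18503.5 / 4018.9 = 4.604

FS = 4.60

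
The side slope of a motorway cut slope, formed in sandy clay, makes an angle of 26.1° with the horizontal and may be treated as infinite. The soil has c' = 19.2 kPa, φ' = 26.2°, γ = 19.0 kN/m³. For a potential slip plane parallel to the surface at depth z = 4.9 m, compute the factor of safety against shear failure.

For an infinite slope with a slip plane parallel to the surface (no pore pressure): FS = [c' + γz cos²β tanφ'] / [γz sinβ cosβ].
γz = 19.0·4.9 = 93.10 kN/m²
Numerator = 19.2 + 93.10·cos²26.1°·tan26.2° = 19.2 + 93.10·0.8065·0.4921 = 56.144 kPa
Denominator = 93.10·sin26.1°·cos26.1° = 93.10·0.4399·0.8980 = 36.782 kPa
FS = 56.144 / 36.782 = 1.526

FS = 1.53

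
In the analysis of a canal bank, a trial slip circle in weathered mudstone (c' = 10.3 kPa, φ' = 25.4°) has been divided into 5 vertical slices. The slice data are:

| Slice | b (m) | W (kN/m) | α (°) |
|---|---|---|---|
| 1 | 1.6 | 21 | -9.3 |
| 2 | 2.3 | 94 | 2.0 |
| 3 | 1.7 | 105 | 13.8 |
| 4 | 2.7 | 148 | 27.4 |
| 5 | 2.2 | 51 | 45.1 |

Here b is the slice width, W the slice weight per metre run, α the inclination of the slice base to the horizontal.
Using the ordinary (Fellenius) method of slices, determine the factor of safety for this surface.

FS = 2.36

Ordinary method of slices: FS = Σ[c'·Δl_i + (W_i cosα_i)·tanφ'] / Σ W_i sinα_i, with Δl_i = b_i / cosα_i.
Slice 1: Δl = 1.6/cos(-9.3°) = 1.621 m; N'_1 = 21·cos(-9.3°) = 20.7; c'Δl = 16.70; W sinα = -3.4
Slice 2: Δl = 2.3/cos2.0° = 2.301 m; N'_2 = 94·cos2.0° = 93.9; c'Δl = 23.70; W sinα = 3.3
Slice 3: Δl = 1.7/cos13.8° = 1.751 m; N'_3 = 105·cos13.8° = 102.0; c'Δl = 18.03; W sinα = 25.0
Slice 4: Δl = 2.7/cos27.4° = 3.041 m; N'_4 = 148·cos27.4° = 131.4; c'Δl = 31.32; W sinα = 68.1
Slice 5: Δl = 2.2/cos45.1° = 3.117 m; N'_5 = 51·cos45.1° = 36.0; c'Δl = 32.10; W sinα = 36.1
Σc'Δl = 121.9 kN/m; ΣN' = 384.0 kN/m; ΣW sinα = 129.2 kN/m
Resisting = 121.9 + 384.0·tan25.4° = 121.9 + 182.4 = 304.2 kN/m
FS = 304.2 / 129.2 = 2.355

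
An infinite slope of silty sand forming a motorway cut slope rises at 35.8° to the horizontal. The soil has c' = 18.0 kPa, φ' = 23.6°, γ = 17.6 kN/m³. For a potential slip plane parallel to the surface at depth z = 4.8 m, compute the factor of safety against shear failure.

For an infinite slope with a slip plane parallel to the surface (no pore pressure): FS = [c' + γz cos²β tanφ'] / [γz sinβ cosβ].
γz = 17.6·4.8 = 84.48 kN/m²
Numerator = 18.0 + 84.48·cos²35.8°·tan23.6° = 18.0 + 84.48·0.6578·0.4369 = 42.279 kPa
Denominator = 84.48·sin35.8°·cos35.8° = 84.48·0.5850·0.8111 = 40.081 kPa
FS = 42.279 / 40.081 = 1.055

FS = 1.05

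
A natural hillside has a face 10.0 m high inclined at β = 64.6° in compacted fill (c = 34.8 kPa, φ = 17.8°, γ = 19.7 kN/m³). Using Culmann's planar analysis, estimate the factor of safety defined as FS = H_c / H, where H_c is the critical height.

H_c = (4c/γ) · sinβ cosφ / [1 − cos(β − φ)]
    = (4·34.8/19.7) · sin64.6°·cos17.8° / [1 − cos46.8°]
    = 7.066 · 0.8601 / 0.3155 = 19.27 m
FS = H_c / H = 19.27 / 10.0 = 1.927

FS = 1.93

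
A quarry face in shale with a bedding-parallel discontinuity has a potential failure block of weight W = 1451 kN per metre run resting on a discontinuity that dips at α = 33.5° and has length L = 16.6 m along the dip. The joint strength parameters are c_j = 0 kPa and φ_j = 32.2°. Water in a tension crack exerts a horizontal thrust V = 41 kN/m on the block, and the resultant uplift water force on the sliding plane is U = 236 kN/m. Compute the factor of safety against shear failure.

Resolving the block weight along and normal to the plane and applying the Mohr–Coulomb strength on the joint:
N' = W cosα − U − V sinα = 1451·cos33.5° − 236 − 41·sin33.5° = 951.3 kN/m
Driving force T = W sinα + V cosα = 1451·sin33.5° + 41·cos33.5° = 835.0 kN/m
Resisting force R = c_j·L + N'·tanφ_j = 0·16.6 + 951.3·tan32.2° = 0.0 + 599.1 = 599.1 kN/m
FS = R / T = 599.1 / 835.0 = 0.717

FS = 0.72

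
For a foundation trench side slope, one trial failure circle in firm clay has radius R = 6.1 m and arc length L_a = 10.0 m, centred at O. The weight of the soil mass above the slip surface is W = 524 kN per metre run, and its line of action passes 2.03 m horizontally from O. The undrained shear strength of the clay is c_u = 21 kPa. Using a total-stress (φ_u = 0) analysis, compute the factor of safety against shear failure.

Taking moments about the centre O, the resisting moment is provided by the undrained shear strength acting along the arc:
M_R = c_u·L_a·R = 21·10.00·6.1 = 1281.0 kN·m/m
M_D = W·d = 524·2.03 = 1063.7 kN·m/m
FS = M_R / M_D = 1281.0 / 1063.7 = 1.204

FS = 1.20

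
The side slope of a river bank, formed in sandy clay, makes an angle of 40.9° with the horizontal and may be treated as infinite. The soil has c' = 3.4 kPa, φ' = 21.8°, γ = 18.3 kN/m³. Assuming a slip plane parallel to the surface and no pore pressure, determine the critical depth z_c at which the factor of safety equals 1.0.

z_c = 0.70 m

Setting FS = 1.00 in FS = [c' + γz cos²β tanφ'] / [γz sinβ cosβ] and solving for z:
z = c' / [γ cosβ (FS·sinβ − cosβ·tanφ')]
  = 3.4 / [18.3·cos40.9°·(1.00·sin40.9° − cos40.9°·tan21.8°)]
  = 3.4 / [18.3·0.7559·(1.00·0.6547 − 0.7559·0.4000)]
  = 3.4 / 4.8747 = 0.697 m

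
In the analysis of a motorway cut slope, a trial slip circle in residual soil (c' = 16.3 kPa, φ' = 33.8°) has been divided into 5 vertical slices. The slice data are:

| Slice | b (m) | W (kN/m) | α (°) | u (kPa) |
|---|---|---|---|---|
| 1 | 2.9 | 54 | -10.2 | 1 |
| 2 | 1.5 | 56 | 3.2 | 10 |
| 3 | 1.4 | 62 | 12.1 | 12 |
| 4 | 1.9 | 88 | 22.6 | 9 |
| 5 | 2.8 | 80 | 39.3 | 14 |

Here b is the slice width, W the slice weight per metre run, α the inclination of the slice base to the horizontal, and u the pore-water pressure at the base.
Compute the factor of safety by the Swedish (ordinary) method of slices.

Ordinary method of slices: FS = Σ[c'·Δl_i + (W_i cosα_i − u_i·Δl_i)·tanφ'] / Σ W_i sinα_i, with Δl_i = b_i / cosα_i.
Slice 1: Δl = 2.9/cos(-10.2°) = 2.947 m; N'_1 = 54·cos(-10.2°) − 1·2.947 = 50.2; c'Δl = 48.03; W sinα = -9.6
Slice 2: Δl = 1.5/cos3.2° = 1.502 m; N'_2 = 56·cos3.2° − 10·1.502 = 40.9; c'Δl = 24.49; W sinα = 3.1
Slice 3: Δl = 1.4/cos12.1° = 1.432 m; N'_3 = 62·cos12.1° − 12·1.432 = 43.4; c'Δl = 23.34; W sinα = 13.0
Slice 4: Δl = 1.9/cos22.6° = 2.058 m; N'_4 = 88·cos22.6° − 9·2.058 = 62.7; c'Δl = 33.55; W sinα = 33.8
Slice 5: Δl = 2.8/cos39.3° = 3.618 m; N'_5 = 80·cos39.3° − 14·3.618 = 11.3; c'Δl = 58.98; W sinα = 50.7
Σc'Δl = 188.4 kN/m; ΣN' = 208.5 kN/m; ΣW sinα = 91.0 kN/m
Resisting = 188.4 + 208.5·tan33.8° = 188.4 + 139.6 = 328.0 kN/m
FS = 328.0 / 91.0 = 3.602

FS = 3.60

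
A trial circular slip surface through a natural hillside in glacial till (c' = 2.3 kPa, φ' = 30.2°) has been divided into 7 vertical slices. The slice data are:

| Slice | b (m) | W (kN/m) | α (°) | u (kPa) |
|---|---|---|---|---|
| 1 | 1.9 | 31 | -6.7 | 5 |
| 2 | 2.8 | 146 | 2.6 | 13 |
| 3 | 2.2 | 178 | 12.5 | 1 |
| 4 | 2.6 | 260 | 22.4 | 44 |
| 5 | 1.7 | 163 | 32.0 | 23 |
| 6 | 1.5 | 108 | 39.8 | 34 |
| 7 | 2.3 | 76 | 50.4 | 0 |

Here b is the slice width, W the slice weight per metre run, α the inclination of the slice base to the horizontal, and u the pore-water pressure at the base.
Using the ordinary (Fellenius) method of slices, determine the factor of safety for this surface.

FS = 1.06

Ordinary method of slices: FS = Σ[c'·Δl_i + (W_i cosα_i − u_i·Δl_i)·tanφ'] / Σ W_i sinα_i, with Δl_i = b_i / cosα_i.
Slice 1: Δl = 1.9/cos(-6.7°) = 1.913 m; N'_1 = 31·cos(-6.7°) − 5·1.913 = 21.2; c'Δl = 4.40; W sinα = -3.6
Slice 2: Δl = 2.8/cos2.6° = 2.803 m; N'_2 = 146·cos2.6° − 13·2.803 = 109.4; c'Δl = 6.45; W sinα = 6.6
Slice 3: Δl = 2.2/cos12.5° = 2.253 m; N'_3 = 178·cos12.5° − 1·2.253 = 171.5; c'Δl = 5.18; W sinα = 38.5
Slice 4: Δl = 2.6/cos22.4° = 2.812 m; N'_4 = 260·cos22.4° − 44·2.812 = 116.6; c'Δl = 6.47; W sinα = 99.1
Slice 5: Δl = 1.7/cos32.0° = 2.005 m; N'_5 = 163·cos32.0° − 23·2.005 = 92.1; c'Δl = 4.61; W sinα = 86.4
Slice 6: Δl = 1.5/cos39.8° = 1.952 m; N'_6 = 108·cos39.8° − 34·1.952 = 16.6; c'Δl = 4.49; W sinα = 69.1
Slice 7: Δl = 2.3/cos50.4° = 3.608 m; N'_7 = 76·cos50.4° − 0·3.608 = 48.4; c'Δl = 8.30; W sinα = 58.6
Σc'Δl = 39.9 kN/m; ΣN' = 576.0 kN/m; ΣW sinα = 354.7 kN/m
Resisting = 39.9 + 576.0·tan30.2° = 39.9 + 335.2 = 375.1 kN/m
FS = 375.1 / 354.7 = 1.058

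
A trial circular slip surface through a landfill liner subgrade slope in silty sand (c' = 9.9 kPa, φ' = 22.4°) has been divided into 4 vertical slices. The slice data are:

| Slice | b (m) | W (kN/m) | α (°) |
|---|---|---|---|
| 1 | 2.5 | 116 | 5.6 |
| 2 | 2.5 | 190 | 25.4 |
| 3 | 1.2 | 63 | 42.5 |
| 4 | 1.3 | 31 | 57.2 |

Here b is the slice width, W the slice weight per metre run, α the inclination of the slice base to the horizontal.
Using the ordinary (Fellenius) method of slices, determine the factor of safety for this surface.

FS = 1.47

Ordinary method of slices: FS = Σ[c'·Δl_i + (W_i cosα_i)·tanφ'] / Σ W_i sinα_i, with Δl_i = b_i / cosα_i.
Slice 1: Δl = 2.5/cos5.6° = 2.512 m; N'_1 = 116·cos5.6° = 115.4; c'Δl = 24.87; W sinα = 11.3
Slice 2: Δl = 2.5/cos25.4° = 2.768 m; N'_2 = 190·cos25.4° = 171.6; c'Δl = 27.40; W sinα = 81.5
Slice 3: Δl = 1.2/cos42.5° = 1.628 m; N'_3 = 63·cos42.5° = 46.4; c'Δl = 16.11; W sinα = 42.6
Slice 4: Δl = 1.3/cos57.2° = 2.400 m; N'_4 = 31·cos57.2° = 16.8; c'Δl = 23.76; W sinα = 26.1
Σc'Δl = 92.1 kN/m; ΣN' = 350.3 kN/m; ΣW sinα = 161.4 kN/m
Resisting = 92.1 + 350.3·tan22.4° = 92.1 + 144.4 = 236.5 kN/m
FS = 236.5 / 161.4 = 1.465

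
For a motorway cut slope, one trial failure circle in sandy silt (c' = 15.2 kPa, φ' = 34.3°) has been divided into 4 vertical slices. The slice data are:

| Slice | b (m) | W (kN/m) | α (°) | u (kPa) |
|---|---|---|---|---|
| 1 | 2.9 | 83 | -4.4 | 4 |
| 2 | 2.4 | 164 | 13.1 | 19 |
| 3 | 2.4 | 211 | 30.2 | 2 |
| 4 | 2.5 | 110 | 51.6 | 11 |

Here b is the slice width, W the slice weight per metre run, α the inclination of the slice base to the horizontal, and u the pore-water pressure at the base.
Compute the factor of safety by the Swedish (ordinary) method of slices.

Ordinary method of slices: FS = Σ[c'·Δl_i + (W_i cosα_i − u_i·Δl_i)·tanφ'] / Σ W_i sinα_i, with Δl_i = b_i / cosα_i.
Slice 1: Δl = 2.9/cos(-4.4°) = 2.909 m; N'_1 = 83·cos(-4.4°) − 4·2.909 = 71.1; c'Δl = 44.21; W sinα = -6.4
Slice 2: Δl = 2.4/cos13.1° = 2.464 m; N'_2 = 164·cos13.1° − 19·2.464 = 112.9; c'Δl = 37.45; W sinα = 37.2
Slice 3: Δl = 2.4/cos30.2° = 2.777 m; N'_3 = 211·cos30.2° − 2·2.777 = 176.8; c'Δl = 42.21; W sinα = 106.1
Slice 4: Δl = 2.5/cos51.6° = 4.025 m; N'_4 = 110·cos51.6° − 11·4.025 = 24.1; c'Δl = 61.18; W sinα = 86.2
Σc'Δl = 185.1 kN/m; ΣN' = 384.9 kN/m; ΣW sinα = 223.1 kN/m
Resisting = 185.1 + 384.9·tan34.3° = 185.1 + 262.6 = 447.6 kN/m
FS = 447.6 / 223.1 = 2.006

FS = 2.01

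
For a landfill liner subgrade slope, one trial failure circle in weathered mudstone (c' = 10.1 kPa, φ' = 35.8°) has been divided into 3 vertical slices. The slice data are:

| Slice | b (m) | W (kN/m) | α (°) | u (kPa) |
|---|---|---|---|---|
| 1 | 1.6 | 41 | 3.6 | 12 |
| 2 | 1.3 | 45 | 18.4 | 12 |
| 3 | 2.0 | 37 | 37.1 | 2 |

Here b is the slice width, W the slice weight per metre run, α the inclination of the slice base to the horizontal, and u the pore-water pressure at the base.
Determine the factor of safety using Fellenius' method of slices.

Ordinary method of slices: FS = Σ[c'·Δl_i + (W_i cosα_i − u_i·Δl_i)·tanφ'] / Σ W_i sinα_i, with Δl_i = b_i / cosα_i.
Slice 1: Δl = 1.6/cos3.6° = 1.603 m; N'_1 = 41·cos3.6° − 12·1.603 = 21.7; c'Δl = 16.19; W sinα = 2.6
Slice 2: Δl = 1.3/cos18.4° = 1.370 m; N'_2 = 45·cos18.4° − 12·1.370 = 26.3; c'Δl = 13.84; W sinα = 14.2
Slice 3: Δl = 2.0/cos37.1° = 2.508 m; N'_3 = 37·cos37.1° − 2·2.508 = 24.5; c'Δl = 25.33; W sinα = 22.3
Σc'Δl = 55.4 kN/m; ΣN' = 72.4 kN/m; ΣW sinα = 39.1 kN/m
Resisting = 55.4 + 72.4·tan35.8° = 55.4 + 52.2 = 107.6 kN/m
FS = 107.6 / 39.1 = 2.752

FS = 2.75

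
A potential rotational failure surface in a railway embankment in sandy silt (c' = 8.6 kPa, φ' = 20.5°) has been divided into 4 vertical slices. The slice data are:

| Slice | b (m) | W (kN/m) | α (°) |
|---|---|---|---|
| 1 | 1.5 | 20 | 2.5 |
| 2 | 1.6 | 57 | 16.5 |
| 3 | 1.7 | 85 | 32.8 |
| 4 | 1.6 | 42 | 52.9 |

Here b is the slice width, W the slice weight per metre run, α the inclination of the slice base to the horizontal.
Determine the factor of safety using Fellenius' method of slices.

Ordinary method of slices: FS = Σ[c'·Δl_i + (W_i cosα_i)·tanφ'] / Σ W_i sinα_i, with Δl_i = b_i / cosα_i.
Slice 1: Δl = 1.5/cos2.5° = 1.501 m; N'_1 = 20·cos2.5° = 20.0; c'Δl = 12.91; W sinα = 0.9
Slice 2: Δl = 1.6/cos16.5° = 1.669 m; N'_2 = 57·cos16.5° = 54.7; c'Δl = 14.35; W sinα = 16.2
Slice 3: Δl = 1.7/cos32.8° = 2.022 m; N'_3 = 85·cos32.8° = 71.4; c'Δl = 17.39; W sinα = 46.0
Slice 4: Δl = 1.6/cos52.9° = 2.652 m; N'_4 = 42·cos52.9° = 25.3; c'Δl = 22.81; W sinα = 33.5
Σc'Δl = 67.5 kN/m; ΣN' = 171.4 kN/m; ΣW sinα = 96.6 kN/m
Resisting = 67.5 + 171.4·tan20.5° = 67.5 + 64.1 = 131.6 kN/m
FS = 131.6 / 96.6 = 1.362

FS = 1.36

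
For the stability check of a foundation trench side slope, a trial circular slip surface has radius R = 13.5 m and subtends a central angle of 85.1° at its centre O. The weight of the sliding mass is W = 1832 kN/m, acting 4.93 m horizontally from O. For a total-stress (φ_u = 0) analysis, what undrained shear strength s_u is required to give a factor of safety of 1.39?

s_u = 46.4 kPa

FS = s_u·L_a·R / (W·d), so s_u = FS·W·d / (L_a·R).
Arc length L_a = R·θ = 13.5·(85.1°·π/180) = 13.5·1.4853 = 20.05 m
s_u = 1.39·1832·4.93 / (20.05·13.5) = 12554.1 / 270.69 = 46.38 kPa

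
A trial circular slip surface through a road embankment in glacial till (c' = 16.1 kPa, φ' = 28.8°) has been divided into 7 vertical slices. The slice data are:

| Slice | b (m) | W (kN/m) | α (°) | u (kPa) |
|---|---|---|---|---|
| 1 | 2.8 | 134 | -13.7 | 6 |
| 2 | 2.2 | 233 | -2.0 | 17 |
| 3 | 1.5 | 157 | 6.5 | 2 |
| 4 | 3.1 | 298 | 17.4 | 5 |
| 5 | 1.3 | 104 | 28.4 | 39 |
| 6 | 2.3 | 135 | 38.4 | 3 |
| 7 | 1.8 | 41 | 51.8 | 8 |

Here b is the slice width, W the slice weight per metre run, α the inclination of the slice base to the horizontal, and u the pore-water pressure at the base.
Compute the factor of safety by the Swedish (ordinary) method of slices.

Ordinary method of slices: FS = Σ[c'·Δl_i + (W_i cosα_i − u_i·Δl_i)·tanφ'] / Σ W_i sinα_i, with Δl_i = b_i / cosα_i.
Slice 1: Δl = 2.8/cos(-13.7°) = 2.882 m; N'_1 = 134·cos(-13.7°) − 6·2.882 = 112.9; c'Δl = 46.40; W sinα = -31.7
Slice 2: Δl = 2.2/cos(-2.0°) = 2.201 m; N'_2 = 233·cos(-2.0°) − 17·2.201 = 195.4; c'Δl = 35.44; W sinα = -8.1
Slice 3: Δl = 1.5/cos6.5° = 1.510 m; N'_3 = 157·cos6.5° − 2·1.510 = 153.0; c'Δl = 24.31; W sinα = 17.8
Slice 4: Δl = 3.1/cos17.4° = 3.249 m; N'_4 = 298·cos17.4° − 5·3.249 = 268.1; c'Δl = 52.30; W sinα = 89.1
Slice 5: Δl = 1.3/cos28.4° = 1.478 m; N'_5 = 104·cos28.4° − 39·1.478 = 33.8; c'Δl = 23.79; W sinα = 49.5
Slice 6: Δl = 2.3/cos38.4° = 2.935 m; N'_6 = 135·cos38.4° − 3·2.935 = 97.0; c'Δl = 47.25; W sinα = 83.9
Slice 7: Δl = 1.8/cos51.8° = 2.911 m; N'_7 = 41·cos51.8° − 8·2.911 = 2.1; c'Δl = 46.86; W sinα = 32.2
Σc'Δl = 276.4 kN/m; ΣN' = 862.3 kN/m; ΣW sinα = 232.6 kN/m
Resisting = 276.4 + 862.3·tan28.8° = 276.4 + 474.1 = 750.4 kN/m
FS = 750.4 / 232.6 = 3.227

FS = 3.23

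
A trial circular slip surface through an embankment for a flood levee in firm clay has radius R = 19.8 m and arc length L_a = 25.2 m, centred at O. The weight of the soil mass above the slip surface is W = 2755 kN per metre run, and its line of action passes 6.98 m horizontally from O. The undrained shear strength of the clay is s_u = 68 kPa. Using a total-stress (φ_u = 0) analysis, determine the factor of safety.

FS = 1.76

Taking moments about the centre O, the resisting moment is provided by the undrained shear strength acting along the arc:
M_R = s_u·L_a·R = 68·25.20·19.8 = 33929.3 kN·m/m
M_D = W·d = 2755·6.98 = 19229.9 kN·m/m
FS = M_R / M_D = 33929.3 / 19229.9 = 1.764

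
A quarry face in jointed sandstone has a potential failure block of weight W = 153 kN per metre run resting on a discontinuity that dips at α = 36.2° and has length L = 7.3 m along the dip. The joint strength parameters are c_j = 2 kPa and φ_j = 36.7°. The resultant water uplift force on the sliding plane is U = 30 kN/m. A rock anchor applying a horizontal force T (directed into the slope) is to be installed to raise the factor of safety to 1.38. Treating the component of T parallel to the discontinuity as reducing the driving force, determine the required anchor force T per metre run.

Resolving forces along and normal to the sliding plane, with the horizontal anchor force T adding T·sinα to the effective normal force and T·cosα acting up the plane against the driving force:
FS = [c_jL + (W cosα − U + T sinα) tanφ_j] / [W sinα − T cosα]
Without the anchor: N' = 93.5 kN/m, driving T_d = 90.4 kN/m, resisting R = 2·7.3 + 93.5·tan36.7° = 84.3 kN/m, FS = 0.93.
Setting FS = 1.38 and solving for T:
1.38·(90.4 − T cos36.2°) = 84.3 + T sin36.2°·tan36.7°
T·(sin36.2°·tan36.7° + 1.38·cos36.2°) = 1.38·90.4 − 84.3
T·(0.5906·0.7454 + 1.38·0.8070) = 124.7 − 84.3 = 40.4
T·1.5538 = 40.4
T = 26.0 kN/m

T = 26 kN/m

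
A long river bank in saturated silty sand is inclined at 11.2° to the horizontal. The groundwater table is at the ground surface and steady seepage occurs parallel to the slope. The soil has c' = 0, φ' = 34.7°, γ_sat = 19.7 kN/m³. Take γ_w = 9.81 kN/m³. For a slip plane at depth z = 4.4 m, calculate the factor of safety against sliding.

FS = 1.76

With seepage parallel to the slope and the water table at the surface, the effective normal stress on the slip plane uses the buoyant unit weight γ' = γ_sat − γ_w while the driving shear stress uses γ_sat:
FS = [c' + γ' z cos²β tanφ'] / [γ_sat z sinβ cosβ]
(For c' = 0 this reduces to FS = (γ'/γ_sat)·tanφ'/tanβ.)
γ' = 19.7 − 9.81 = 9.89 kN/m³
Numerator = 0.0 + 9.89·4.4·cos²11.2°·tan34.7° = 0.0 + 9.89·4.4·0.9623·0.6924 = 28.995 kPa
Denominator = 19.7·4.4·sin11.2°·cos11.2° = 19.7·4.4·0.1942·0.9810 = 16.516 kPa
FS = 28.995 / 16.516 = 1.756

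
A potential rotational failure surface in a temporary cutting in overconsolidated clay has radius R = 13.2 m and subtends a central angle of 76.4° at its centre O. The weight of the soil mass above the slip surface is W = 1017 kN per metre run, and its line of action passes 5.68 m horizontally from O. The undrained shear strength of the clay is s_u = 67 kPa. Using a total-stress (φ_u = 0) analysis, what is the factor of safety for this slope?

FS = 2.69

Taking moments about the centre O, the resisting moment is provided by the undrained shear strength acting along the arc:
Arc length L_a = R·θ = 13.2·(76.4°·π/180) = 13.2·1.3334 = 17.60 m
M_R = s_u·L_a·R = 67·17.60·13.2 = 15566.6 kN·m/m
M_D = W·d = 1017·5.68 = 5776.6 kN·m/m
FS = M_R / M_D = 15566.6 / 5776.6 = 2.695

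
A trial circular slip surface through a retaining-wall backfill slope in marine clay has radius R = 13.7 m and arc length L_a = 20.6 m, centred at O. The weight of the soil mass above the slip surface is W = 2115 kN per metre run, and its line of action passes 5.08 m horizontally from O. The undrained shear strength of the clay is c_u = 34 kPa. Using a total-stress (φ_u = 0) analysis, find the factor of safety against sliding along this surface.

Taking moments about the centre O, the resisting moment is provided by the undrained shear strength acting along the arc:
M_R = c_u·L_a·R = 34·20.60·13.7 = 9595.5 kN·m/m
M_D = W·d = 2115·5.08 = 10744.2 kN·m/m
FS = M_R / M_D = 9595.5 / 10744.2 = 0.893

FS = 0.89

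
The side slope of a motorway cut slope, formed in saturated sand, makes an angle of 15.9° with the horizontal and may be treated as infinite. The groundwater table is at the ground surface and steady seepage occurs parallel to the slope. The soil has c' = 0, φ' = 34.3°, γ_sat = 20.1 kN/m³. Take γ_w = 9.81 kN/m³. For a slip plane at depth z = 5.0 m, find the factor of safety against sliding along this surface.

FS = 1.23

With seepage parallel to the slope and the water table at the surface, the effective normal stress on the slip plane uses the buoyant unit weight γ' = γ_sat − γ_w while the driving shear stress uses γ_sat:
FS = [c' + γ' z cos²β tanφ'] / [γ_sat z sinβ cosβ]
(For c' = 0 this reduces to FS = (γ'/γ_sat)·tanφ'/tanβ.)
γ' = 20.1 − 9.81 = 10.29 kN/m³
Numerator = 0.0 + 10.29·5.0·cos²15.9°·tan34.3° = 0.0 + 10.29·5.0·0.9249·0.6822 = 32.463 kPa
Denominator = 20.1·5.0·sin15.9°·cos15.9° = 20.1·5.0·0.2740·0.9617 = 26.480 kPa
FS = 32.463 / 26.480 = 1.226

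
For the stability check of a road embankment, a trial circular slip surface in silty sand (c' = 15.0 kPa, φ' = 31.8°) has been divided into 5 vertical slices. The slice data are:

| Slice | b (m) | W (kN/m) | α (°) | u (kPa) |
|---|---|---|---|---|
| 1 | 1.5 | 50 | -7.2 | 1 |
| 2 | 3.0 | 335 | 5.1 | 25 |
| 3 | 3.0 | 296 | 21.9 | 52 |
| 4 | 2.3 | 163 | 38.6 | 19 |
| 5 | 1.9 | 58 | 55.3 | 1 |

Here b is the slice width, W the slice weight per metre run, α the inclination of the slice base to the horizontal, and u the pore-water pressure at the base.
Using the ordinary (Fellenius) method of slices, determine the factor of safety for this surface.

FS = 1.87

Ordinary method of slices: FS = Σ[c'·Δl_i + (W_i cosα_i − u_i·Δl_i)·tanφ'] / Σ W_i sinα_i, with Δl_i = b_i / cosα_i.
Slice 1: Δl = 1.5/cos(-7.2°) = 1.512 m; N'_1 = 50·cos(-7.2°) − 1·1.512 = 48.1; c'Δl = 22.68; W sinα = -6.3
Slice 2: Δl = 3.0/cos5.1° = 3.012 m; N'_2 = 335·cos5.1° − 25·3.012 = 258.4; c'Δl = 45.18; W sinα = 29.8
Slice 3: Δl = 3.0/cos21.9° = 3.233 m; N'_3 = 296·cos21.9° − 52·3.233 = 106.5; c'Δl = 48.50; W sinα = 110.4
Slice 4: Δl = 2.3/cos38.6° = 2.943 m; N'_4 = 163·cos38.6° − 19·2.943 = 71.5; c'Δl = 44.14; W sinα = 101.7
Slice 5: Δl = 1.9/cos55.3° = 3.338 m; N'_5 = 58·cos55.3° − 1·3.338 = 29.7; c'Δl = 50.06; W sinα = 47.7
Σc'Δl = 210.6 kN/m; ΣN' = 514.1 kN/m; ΣW sinα = 283.3 kN/m
Resisting = 210.6 + 514.1·tan31.8° = 210.6 + 318.8 = 529.3 kN/m
FS = 529.3 / 283.3 = 1.869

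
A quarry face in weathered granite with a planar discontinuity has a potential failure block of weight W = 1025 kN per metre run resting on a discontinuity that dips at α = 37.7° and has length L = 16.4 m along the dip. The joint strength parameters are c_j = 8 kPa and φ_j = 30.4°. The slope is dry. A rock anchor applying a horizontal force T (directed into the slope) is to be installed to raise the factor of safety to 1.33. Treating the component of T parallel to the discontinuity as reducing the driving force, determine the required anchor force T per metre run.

Resolving forces along and normal to the sliding plane, with the horizontal anchor force T adding T·sinα to the effective normal force and T·cosα acting up the plane against the driving force:
FS = [c_jL + (W cosα + T sinα) tanφ_j] / [W sinα − T cosα]
Without the anchor: N' = 811.0 kN/m, driving T_d = 626.8 kN/m, resisting R = 8·16.4 + 811.0·tan30.4° = 607.0 kN/m, FS = 0.97.
Setting FS = 1.33 and solving for T:
1.33·(626.8 − T cos37.7°) = 607.0 + T sin37.7°·tan30.4°
T·(sin37.7°·tan30.4° + 1.33·cos37.7°) = 1.33·626.8 − 607.0
T·(0.6115·0.5867 + 1.33·0.7912) = 833.7 − 607.0 = 226.7
T·1.4111 = 226.7
T = 160.6 kN/m

T = 161 kN/m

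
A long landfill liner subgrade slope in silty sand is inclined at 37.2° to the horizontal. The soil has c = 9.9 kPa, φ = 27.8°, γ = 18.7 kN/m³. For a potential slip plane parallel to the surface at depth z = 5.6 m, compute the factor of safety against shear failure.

FS = 0.89

For an infinite slope with a slip plane parallel to the surface (no pore pressure): FS = [c + γz cos²β tanφ] / [γz sinβ cosβ].
γz = 18.7·5.6 = 104.72 kN/m²
Numerator = 9.9 + 104.72·cos²37.2°·tan27.8° = 9.9 + 104.72·0.6345·0.5272 = 44.930 kPa
Denominator = 104.72·sin37.2°·cos37.2° = 104.72·0.6046·0.7965 = 50.431 kPa
FS = 44.930 / 50.431 = 0.891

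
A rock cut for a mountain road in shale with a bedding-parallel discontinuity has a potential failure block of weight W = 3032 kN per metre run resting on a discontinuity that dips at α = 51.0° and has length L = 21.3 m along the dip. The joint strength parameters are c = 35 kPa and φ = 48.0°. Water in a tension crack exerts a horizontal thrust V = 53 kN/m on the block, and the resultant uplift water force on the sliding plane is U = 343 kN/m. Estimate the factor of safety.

Resolving the block weight along and normal to the plane and applying the Mohr–Coulomb strength on the joint:
N' = W cosα − U − V sinα = 3032·cos51.0° − 343 − 53·sin51.0° = 1523.9 kN/m
Driving force T = W sinα + V cosα = 3032·sin51.0° + 53·cos51.0° = 2389.7 kN/m
Resisting force R = c·L + N'·tanφ = 35·21.3 + 1523.9·tan48.0° = 745.5 + 1692.5 = 2438.0 kN/m
FS = R / T = 2438.0 / 2389.7 = 1.020

FS = 1.02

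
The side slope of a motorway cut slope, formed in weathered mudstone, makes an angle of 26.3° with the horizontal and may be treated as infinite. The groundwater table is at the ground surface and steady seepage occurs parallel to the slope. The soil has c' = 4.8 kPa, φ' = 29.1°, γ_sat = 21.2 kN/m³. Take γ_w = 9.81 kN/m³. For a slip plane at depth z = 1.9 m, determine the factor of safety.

FS = 0.91

With seepage parallel to the slope and the water table at the surface, the effective normal stress on the slip plane uses the buoyant unit weight γ' = γ_sat − γ_w while the driving shear stress uses γ_sat:
FS = [c' + γ' z cos²β tanφ'] / [γ_sat z sinβ cosβ]
γ' = 21.2 − 9.81 = 11.39 kN/m³
Numerator = 4.8 + 11.39·1.9·cos²26.3°·tan29.1° = 4.8 + 11.39·1.9·0.8037·0.5566 = 14.481 kPa
Denominator = 21.2·1.9·sin26.3°·cos26.3° = 21.2·1.9·0.4431·0.8965 = 16.000 kPa
FS = 14.481 / 16.000 = 0.905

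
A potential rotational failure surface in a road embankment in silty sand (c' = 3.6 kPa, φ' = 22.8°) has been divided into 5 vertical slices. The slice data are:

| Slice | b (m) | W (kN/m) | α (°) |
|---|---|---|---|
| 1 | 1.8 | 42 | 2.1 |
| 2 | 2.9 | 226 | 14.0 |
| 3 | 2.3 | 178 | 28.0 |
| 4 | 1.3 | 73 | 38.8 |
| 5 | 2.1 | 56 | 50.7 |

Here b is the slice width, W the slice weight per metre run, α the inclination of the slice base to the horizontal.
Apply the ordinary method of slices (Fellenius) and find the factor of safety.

FS = 1.13

Ordinary method of slices: FS = Σ[c'·Δl_i + (W_i cosα_i)·tanφ'] / Σ W_i sinα_i, with Δl_i = b_i / cosα_i.
Slice 1: Δl = 1.8/cos2.1° = 1.801 m; N'_1 = 42·cos2.1° = 42.0; c'Δl = 6.48; W sinα = 1.5
Slice 2: Δl = 2.9/cos14.0° = 2.989 m; N'_2 = 226·cos14.0° = 219.3; c'Δl = 10.76; W sinα = 54.7
Slice 3: Δl = 2.3/cos28.0° = 2.605 m; N'_3 = 178·cos28.0° = 157.2; c'Δl = 9.38; W sinα = 83.6
Slice 4: Δl = 1.3/cos38.8° = 1.668 m; N'_4 = 73·cos38.8° = 56.9; c'Δl = 6.01; W sinα = 45.7
Slice 5: Δl = 2.1/cos50.7° = 3.316 m; N'_5 = 56·cos50.7° = 35.5; c'Δl = 11.94; W sinα = 43.3
Σc'Δl = 44.6 kN/m; ΣN' = 510.8 kN/m; ΣW sinα = 228.9 kN/m
Resisting = 44.6 + 510.8·tan22.8° = 44.6 + 214.7 = 259.3 kN/m
FS = 259.3 / 228.9 = 1.133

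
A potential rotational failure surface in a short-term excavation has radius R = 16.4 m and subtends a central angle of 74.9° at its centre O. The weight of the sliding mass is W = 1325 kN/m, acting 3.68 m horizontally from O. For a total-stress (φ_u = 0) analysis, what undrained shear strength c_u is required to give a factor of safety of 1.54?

c_u = 21.4 kPa

FS = c_u·L_a·R / (W·d), so c_u = FS·W·d / (L_a·R).
Arc length L_a = R·θ = 16.4·(74.9°·π/180) = 16.4·1.3073 = 21.44 m
c_u = 1.54·1325·3.68 / (21.44·16.4) = 7509.0 / 351.60 = 21.36 kPa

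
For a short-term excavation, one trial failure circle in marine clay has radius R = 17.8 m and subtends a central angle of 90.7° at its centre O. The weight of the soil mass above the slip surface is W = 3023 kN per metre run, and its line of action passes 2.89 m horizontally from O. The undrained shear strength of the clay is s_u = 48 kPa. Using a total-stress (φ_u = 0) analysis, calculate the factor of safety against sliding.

FS = 2.76

Taking moments about the centre O, the resisting moment is provided by the undrained shear strength acting along the arc:
Arc length L_a = R·θ = 17.8·(90.7°·π/180) = 17.8·1.5830 = 28.18 m
M_R = s_u·L_a·R = 48·28.18·17.8 = 24075.0 kN·m/m
M_D = W·d = 3023·2.89 = 8736.5 kN·m/m
FS = M_R / M_D = 24075.0 / 8736.5 = 2.756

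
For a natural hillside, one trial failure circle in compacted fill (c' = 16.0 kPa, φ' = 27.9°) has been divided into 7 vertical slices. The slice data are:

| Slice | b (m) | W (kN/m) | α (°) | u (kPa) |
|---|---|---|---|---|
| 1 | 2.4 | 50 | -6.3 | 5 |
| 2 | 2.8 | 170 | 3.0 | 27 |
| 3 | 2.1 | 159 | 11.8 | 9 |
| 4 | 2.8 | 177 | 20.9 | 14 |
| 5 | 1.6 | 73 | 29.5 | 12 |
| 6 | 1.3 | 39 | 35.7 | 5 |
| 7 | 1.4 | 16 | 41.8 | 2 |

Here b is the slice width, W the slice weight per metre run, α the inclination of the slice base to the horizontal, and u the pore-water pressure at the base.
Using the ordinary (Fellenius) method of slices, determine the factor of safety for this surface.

FS = 2.95

Ordinary method of slices: FS = Σ[c'·Δl_i + (W_i cosα_i − u_i·Δl_i)·tanφ'] / Σ W_i sinα_i, with Δl_i = b_i / cosα_i.
Slice 1: Δl = 2.4/cos(-6.3°) = 2.415 m; N'_1 = 50·cos(-6.3°) − 5·2.415 = 37.6; c'Δl = 38.63; W sinα = -5.5
Slice 2: Δl = 2.8/cos3.0° = 2.804 m; N'_2 = 170·cos3.0° − 27·2.804 = 94.1; c'Δl = 44.86; W sinα = 8.9
Slice 3: Δl = 2.1/cos11.8° = 2.145 m; N'_3 = 159·cos11.8° − 9·2.145 = 136.3; c'Δl = 34.33; W sinα = 32.5
Slice 4: Δl = 2.8/cos20.9° = 2.997 m; N'_4 = 177·cos20.9° − 14·2.997 = 123.4; c'Δl = 47.96; W sinα = 63.1
Slice 5: Δl = 1.6/cos29.5° = 1.838 m; N'_5 = 73·cos29.5° − 12·1.838 = 41.5; c'Δl = 29.41; W sinα = 35.9
Slice 6: Δl = 1.3/cos35.7° = 1.601 m; N'_6 = 39·cos35.7° − 5·1.601 = 23.7; c'Δl = 25.61; W sinα = 22.8
Slice 7: Δl = 1.4/cos41.8° = 1.878 m; N'_7 = 16·cos41.8° − 2·1.878 = 8.2; c'Δl = 30.05; W sinα = 10.7
Σc'Δl = 250.8 kN/m; ΣN' = 464.7 kN/m; ΣW sinα = 168.4 kN/m
Resisting = 250.8 + 464.7·tan27.9° = 250.8 + 246.1 = 496.9 kN/m
FS = 496.9 / 168.4 = 2.950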